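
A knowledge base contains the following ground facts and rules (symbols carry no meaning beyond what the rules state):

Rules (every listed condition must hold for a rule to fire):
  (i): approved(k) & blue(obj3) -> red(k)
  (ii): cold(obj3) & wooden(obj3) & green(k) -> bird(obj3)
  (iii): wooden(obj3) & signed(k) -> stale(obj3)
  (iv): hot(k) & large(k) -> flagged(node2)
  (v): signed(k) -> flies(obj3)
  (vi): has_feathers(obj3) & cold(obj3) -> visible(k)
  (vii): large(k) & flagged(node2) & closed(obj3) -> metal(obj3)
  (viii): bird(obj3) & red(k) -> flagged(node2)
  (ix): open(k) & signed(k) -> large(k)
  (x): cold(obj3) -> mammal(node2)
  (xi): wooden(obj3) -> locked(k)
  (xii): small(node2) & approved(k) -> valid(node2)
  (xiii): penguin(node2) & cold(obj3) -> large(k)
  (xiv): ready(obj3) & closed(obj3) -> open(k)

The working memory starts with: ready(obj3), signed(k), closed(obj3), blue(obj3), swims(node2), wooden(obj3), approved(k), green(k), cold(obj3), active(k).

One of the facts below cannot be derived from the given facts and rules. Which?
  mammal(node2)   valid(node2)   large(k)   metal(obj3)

[1] (i) [approved(k) & blue(obj3) -> red(k)]; (ii) [cold(obj3) & wooden(obj3) & green(k) -> bird(obj3)]; (iii) [wooden(obj3) & signed(k) -> stale(obj3)]; (v) [signed(k) -> flies(obj3)]; (x) [cold(obj3) -> mammal(node2)]; (xi) [wooden(obj3) -> locked(k)]; (xiv) [ready(obj3) & closed(obj3) -> open(k)]. ⇒ new: red(k), bird(obj3), stale(obj3), flies(obj3), mammal(node2), locked(k), open(k).
[2] (viii) [bird(obj3) & red(k) -> flagged(node2)]; (ix) [open(k) & signed(k) -> large(k)]. ⇒ new: flagged(node2), large(k).
[3] (vii) [large(k) & flagged(node2) & closed(obj3) -> metal(obj3)]. ⇒ new: metal(obj3).
Derived: mammal(node2) (round 1), metal(obj3) (round 3), large(k) (round 2). valid(node2) never appears in any round.

valid(node2)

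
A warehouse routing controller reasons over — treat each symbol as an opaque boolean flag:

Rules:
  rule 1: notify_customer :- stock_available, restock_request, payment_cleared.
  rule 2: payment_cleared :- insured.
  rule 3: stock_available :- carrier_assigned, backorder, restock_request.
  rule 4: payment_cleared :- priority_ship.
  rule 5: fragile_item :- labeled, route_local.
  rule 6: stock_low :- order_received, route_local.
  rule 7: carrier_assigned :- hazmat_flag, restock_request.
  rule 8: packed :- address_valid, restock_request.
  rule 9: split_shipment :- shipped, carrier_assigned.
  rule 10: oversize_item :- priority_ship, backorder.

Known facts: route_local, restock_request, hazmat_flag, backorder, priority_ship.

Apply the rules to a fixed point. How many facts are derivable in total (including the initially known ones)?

Round 1 fires rule 4, rule 7, rule 10, giving payment_cleared, carrier_assigned, oversize_item.
Round 2 fires rule 3, giving stock_available.
Round 3 fires rule 1, giving notify_customer.
Closure: {backorder, carrier_assigned, hazmat_flag, notify_customer, oversize_item, payment_cleared, priority_ship, restock_request, route_local, stock_available} — 10 facts.

10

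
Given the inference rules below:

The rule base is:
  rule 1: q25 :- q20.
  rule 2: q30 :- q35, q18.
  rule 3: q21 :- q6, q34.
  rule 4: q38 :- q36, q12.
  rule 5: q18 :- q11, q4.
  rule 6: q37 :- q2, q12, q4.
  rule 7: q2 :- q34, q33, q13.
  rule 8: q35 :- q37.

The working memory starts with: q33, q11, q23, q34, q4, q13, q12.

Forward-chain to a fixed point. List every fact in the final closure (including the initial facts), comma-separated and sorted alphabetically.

Round 1 — rule 5, rule 7, derive q18, q2.
Round 2 — rule 6, derive q37.
Round 3 — rule 8, derive q35.
Round 4 — rule 2, derive q30.

q11, q12, q13, q18, q2, q23, q30, q33, q34, q35, q37, q4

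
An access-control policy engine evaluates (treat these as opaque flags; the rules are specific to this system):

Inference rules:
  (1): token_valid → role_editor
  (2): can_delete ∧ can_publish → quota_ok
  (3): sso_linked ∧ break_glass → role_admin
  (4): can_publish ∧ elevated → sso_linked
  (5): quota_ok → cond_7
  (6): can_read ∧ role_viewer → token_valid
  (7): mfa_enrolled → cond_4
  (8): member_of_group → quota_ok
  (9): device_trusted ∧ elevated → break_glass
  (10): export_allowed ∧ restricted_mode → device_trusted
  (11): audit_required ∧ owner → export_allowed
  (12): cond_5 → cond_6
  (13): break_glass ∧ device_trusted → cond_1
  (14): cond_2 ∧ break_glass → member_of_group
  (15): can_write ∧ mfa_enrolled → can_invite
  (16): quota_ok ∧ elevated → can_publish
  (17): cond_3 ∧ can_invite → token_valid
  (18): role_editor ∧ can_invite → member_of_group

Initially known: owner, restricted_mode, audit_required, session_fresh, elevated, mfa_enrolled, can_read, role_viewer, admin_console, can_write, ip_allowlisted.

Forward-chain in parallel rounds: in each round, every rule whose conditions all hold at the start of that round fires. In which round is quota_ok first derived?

4

Round 1 fires (6), (7), (11), (15), giving token_valid, cond_4, export_allowed, can_invite.
Round 2 fires (1), (10), giving role_editor, device_trusted.
Round 3 fires (9), (18), giving break_glass, member_of_group.
Round 4 fires (8), (13), giving quota_ok, cond_1.
quota_ok first appears in round 4.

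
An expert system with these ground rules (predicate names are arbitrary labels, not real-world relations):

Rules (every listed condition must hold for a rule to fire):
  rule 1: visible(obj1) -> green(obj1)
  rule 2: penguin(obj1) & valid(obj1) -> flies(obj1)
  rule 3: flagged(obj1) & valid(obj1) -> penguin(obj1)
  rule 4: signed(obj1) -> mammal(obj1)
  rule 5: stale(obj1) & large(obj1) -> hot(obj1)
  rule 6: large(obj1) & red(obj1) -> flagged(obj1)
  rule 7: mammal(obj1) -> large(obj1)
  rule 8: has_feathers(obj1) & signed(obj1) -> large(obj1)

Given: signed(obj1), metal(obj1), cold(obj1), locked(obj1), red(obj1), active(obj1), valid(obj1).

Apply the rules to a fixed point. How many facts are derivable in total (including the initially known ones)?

[1] rule 4 [signed(obj1) -> mammal(obj1)]. ⇒ new: mammal(obj1).
[2] rule 7 [mammal(obj1) -> large(obj1)]. ⇒ new: large(obj1).
[3] rule 6 [large(obj1) & red(obj1) -> flagged(obj1)]. ⇒ new: flagged(obj1).
[4] rule 3 [flagged(obj1) & valid(obj1) -> penguin(obj1)]. ⇒ new: penguin(obj1).
[5] rule 2 [penguin(obj1) & valid(obj1) -> flies(obj1)]. ⇒ new: flies(obj1).
Closure: {active(obj1), cold(obj1), flagged(obj1), flies(obj1), large(obj1), locked(obj1), mammal(obj1), metal(obj1), penguin(obj1), red(obj1), signed(obj1), valid(obj1)} — 12 facts.

12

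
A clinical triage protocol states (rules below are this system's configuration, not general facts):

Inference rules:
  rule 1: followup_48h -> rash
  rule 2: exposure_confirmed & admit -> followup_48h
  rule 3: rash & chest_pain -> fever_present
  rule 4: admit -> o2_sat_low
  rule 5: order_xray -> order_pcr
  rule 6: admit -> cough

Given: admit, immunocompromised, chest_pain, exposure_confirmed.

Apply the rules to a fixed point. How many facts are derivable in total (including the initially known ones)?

Round 1: rule 2 [exposure_confirmed & admit -> followup_48h]; rule 4 [admit -> o2_sat_low]; rule 6 [admit -> cough]. New: followup_48h, o2_sat_low, cough.
Round 2: rule 1 [followup_48h -> rash]. New: rash.
Round 3: rule 3 [rash & chest_pain -> fever_present]. New: fever_present.
Closure: {admit, chest_pain, cough, exposure_confirmed, fever_present, followup_48h, immunocompromised, o2_sat_low, rash} — 9 facts.

9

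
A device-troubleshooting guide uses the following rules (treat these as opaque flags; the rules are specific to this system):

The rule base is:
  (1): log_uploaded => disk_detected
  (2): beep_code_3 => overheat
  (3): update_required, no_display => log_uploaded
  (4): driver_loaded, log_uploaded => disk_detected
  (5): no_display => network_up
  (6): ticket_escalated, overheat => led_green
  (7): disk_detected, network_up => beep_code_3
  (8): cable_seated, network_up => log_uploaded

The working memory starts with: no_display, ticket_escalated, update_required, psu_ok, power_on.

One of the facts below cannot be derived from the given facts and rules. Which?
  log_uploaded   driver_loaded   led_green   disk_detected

driver_loaded

Round 1: (3) [update_required, no_display => log_uploaded]; (5) [no_display => network_up]. Adds log_uploaded, network_up.
Round 2: (1) [log_uploaded => disk_detected]. Adds disk_detected.
Round 3: (7) [disk_detected, network_up => beep_code_3]. Adds beep_code_3.
Round 4: (2) [beep_code_3 => overheat]. Adds overheat.
Round 5: (6) [ticket_escalated, overheat => led_green]. Adds led_green.
Derived: disk_detected (round 2), log_uploaded (round 1), led_green (round 5). driver_loaded never appears in any round.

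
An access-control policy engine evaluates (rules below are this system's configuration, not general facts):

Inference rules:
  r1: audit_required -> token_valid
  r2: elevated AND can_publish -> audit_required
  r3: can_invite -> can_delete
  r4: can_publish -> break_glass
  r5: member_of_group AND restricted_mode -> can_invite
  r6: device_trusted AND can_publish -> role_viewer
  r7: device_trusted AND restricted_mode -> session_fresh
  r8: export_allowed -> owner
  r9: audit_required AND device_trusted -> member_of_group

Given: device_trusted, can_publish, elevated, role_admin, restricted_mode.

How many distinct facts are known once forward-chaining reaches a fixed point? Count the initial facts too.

13

[1] r2 [elevated AND can_publish -> audit_required]; r4 [can_publish -> break_glass]; r6 [device_trusted AND can_publish -> role_viewer]; r7 [device_trusted AND restricted_mode -> session_fresh]. ⇒ new: audit_required, break_glass, role_viewer, session_fresh.
[2] r1 [audit_required -> token_valid]; r9 [audit_required AND device_trusted -> member_of_group]. ⇒ new: token_valid, member_of_group.
[3] r5 [member_of_group AND restricted_mode -> can_invite]. ⇒ new: can_invite.
[4] r3 [can_invite -> can_delete]. ⇒ new: can_delete.
Closure: {audit_required, break_glass, can_delete, can_invite, can_publish, device_trusted, elevated, member_of_group, restricted_mode, role_admin, role_viewer, session_fresh, token_valid} — 13 facts.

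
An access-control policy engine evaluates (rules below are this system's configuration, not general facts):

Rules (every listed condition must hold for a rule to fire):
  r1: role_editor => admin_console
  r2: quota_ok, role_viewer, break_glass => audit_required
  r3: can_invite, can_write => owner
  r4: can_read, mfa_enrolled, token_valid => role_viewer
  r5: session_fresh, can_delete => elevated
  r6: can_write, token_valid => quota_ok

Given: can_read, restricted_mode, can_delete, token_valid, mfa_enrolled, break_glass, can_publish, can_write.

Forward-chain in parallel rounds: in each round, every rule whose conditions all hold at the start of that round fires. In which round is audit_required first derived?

2

Round 1 — r4, r6, derive role_viewer, quota_ok.
Round 2 — r2, derive audit_required.
audit_required first appears in round 2.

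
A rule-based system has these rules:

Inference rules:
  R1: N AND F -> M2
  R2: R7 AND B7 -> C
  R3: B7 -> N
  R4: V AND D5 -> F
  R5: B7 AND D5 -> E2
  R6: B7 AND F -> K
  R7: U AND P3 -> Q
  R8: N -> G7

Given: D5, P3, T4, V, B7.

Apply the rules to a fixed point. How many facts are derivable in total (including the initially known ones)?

Round 1: R3 [B7 -> N]; R4 [V AND D5 -> F]; R5 [B7 AND D5 -> E2]. Adds N, F, E2.
Round 2: R1 [N AND F -> M2]; R6 [B7 AND F -> K]; R8 [N -> G7]. Adds M2, K, G7.
Closure: {B7, D5, E2, F, G7, K, M2, N, P3, T4, V} — 11 facts.

11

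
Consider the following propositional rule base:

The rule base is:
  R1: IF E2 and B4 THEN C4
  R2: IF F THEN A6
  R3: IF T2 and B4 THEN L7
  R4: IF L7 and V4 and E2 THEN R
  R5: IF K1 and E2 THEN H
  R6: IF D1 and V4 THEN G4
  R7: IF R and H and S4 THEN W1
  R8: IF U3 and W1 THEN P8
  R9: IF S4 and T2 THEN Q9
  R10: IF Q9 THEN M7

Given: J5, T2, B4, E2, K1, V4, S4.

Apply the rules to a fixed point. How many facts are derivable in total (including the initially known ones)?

14

Round 1 — R1, R3, R5, R9, derive C4, L7, H, Q9.
Round 2 — R4, R10, derive R, M7.
Round 3 — R7, derive W1.
Closure: {B4, C4, E2, H, J5, K1, L7, M7, Q9, R, S4, T2, V4, W1} — 14 facts.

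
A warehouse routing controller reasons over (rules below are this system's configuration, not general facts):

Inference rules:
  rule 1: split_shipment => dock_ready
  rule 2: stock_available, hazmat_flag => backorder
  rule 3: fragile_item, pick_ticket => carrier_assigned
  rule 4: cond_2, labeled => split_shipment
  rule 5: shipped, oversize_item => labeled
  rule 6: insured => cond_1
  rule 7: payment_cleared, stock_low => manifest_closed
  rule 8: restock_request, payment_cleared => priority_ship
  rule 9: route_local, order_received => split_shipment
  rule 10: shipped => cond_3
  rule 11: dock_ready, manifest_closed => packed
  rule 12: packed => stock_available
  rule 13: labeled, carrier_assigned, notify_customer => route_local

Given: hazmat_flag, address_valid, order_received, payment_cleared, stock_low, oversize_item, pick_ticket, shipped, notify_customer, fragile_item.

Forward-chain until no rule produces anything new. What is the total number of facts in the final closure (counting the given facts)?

20

Round 1: rule 3 [fragile_item, pick_ticket => carrier_assigned]; rule 5 [shipped, oversize_item => labeled]; rule 7 [payment_cleared, stock_low => manifest_closed]; rule 10 [shipped => cond_3]. Adds carrier_assigned, labeled, manifest_closed, cond_3.
Round 2: rule 13 [labeled, carrier_assigned, notify_customer => route_local]. Adds route_local.
Round 3: rule 9 [route_local, order_received => split_shipment]. Adds split_shipment.
Round 4: rule 1 [split_shipment => dock_ready]. Adds dock_ready.
Round 5: rule 11 [dock_ready, manifest_closed => packed]. Adds packed.
Round 6: rule 12 [packed => stock_available]. Adds stock_available.
Round 7: rule 2 [stock_available, hazmat_flag => backorder]. Adds backorder.
Closure: {address_valid, backorder, carrier_assigned, cond_3, dock_ready, fragile_item, hazmat_flag, labeled, manifest_closed, notify_customer, order_received, oversize_item, packed, payment_cleared, pick_ticket, route_local, shipped, split_shipment, stock_available, stock_low} — 20 facts.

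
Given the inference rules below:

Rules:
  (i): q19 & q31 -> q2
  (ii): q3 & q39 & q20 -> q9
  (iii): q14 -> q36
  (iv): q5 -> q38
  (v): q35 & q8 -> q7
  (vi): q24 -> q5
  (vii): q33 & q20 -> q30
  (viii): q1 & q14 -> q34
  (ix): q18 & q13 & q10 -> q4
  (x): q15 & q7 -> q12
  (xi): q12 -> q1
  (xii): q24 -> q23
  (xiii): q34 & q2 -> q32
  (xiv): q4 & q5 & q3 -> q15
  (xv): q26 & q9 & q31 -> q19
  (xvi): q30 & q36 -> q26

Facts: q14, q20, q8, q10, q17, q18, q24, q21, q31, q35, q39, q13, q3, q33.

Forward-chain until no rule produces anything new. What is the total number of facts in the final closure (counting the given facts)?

Round 1 — (ii), (iii), (v), (vi), (vii), (ix), (xii), derive q9, q36, q7, q5, q30, q4, q23.
Round 2 — (iv), (xiv), (xvi), derive q38, q15, q26.
Round 3 — (x), (xv), derive q12, q19.
Round 4 — (i), (xi), derive q2, q1.
Round 5 — (viii), derive q34.
Round 6 — (xiii), derive q32.
Closure: {q1, q10, q12, q13, q14, q15, q17, q18, q19, q2, q20, q21, q23, q24, q26, q3, q30, q31, q32, q33, q34, q35, q36, q38, q39, q4, q5, q7, q8, q9} — 30 facts.

30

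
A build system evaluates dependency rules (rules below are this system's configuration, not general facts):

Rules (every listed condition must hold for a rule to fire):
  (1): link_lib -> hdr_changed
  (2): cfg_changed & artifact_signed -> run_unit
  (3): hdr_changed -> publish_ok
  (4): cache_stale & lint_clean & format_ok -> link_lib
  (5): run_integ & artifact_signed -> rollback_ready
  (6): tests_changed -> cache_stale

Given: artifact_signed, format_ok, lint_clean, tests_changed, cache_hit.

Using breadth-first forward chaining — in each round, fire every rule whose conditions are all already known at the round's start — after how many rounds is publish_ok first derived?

4

[1] (6) [tests_changed -> cache_stale]. ⇒ new: cache_stale.
[2] (4) [cache_stale & lint_clean & format_ok -> link_lib]. ⇒ new: link_lib.
[3] (1) [link_lib -> hdr_changed]. ⇒ new: hdr_changed.
[4] (3) [hdr_changed -> publish_ok]. ⇒ new: publish_ok.
publish_ok first appears in round 4.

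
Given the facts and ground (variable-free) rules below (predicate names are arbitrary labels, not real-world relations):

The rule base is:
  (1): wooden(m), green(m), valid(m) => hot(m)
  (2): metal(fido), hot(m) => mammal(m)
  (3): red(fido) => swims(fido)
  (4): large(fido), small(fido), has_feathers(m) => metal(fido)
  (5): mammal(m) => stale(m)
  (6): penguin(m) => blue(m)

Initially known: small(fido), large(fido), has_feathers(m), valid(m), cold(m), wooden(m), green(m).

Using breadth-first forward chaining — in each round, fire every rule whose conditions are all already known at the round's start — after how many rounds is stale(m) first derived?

[1] (1) [wooden(m), green(m), valid(m) => hot(m)]; (4) [large(fido), small(fido), has_feathers(m) => metal(fido)]. ⇒ new: hot(m), metal(fido).
[2] (2) [metal(fido), hot(m) => mammal(m)]. ⇒ new: mammal(m).
[3] (5) [mammal(m) => stale(m)]. ⇒ new: stale(m).
stale(m) first appears in round 3.

3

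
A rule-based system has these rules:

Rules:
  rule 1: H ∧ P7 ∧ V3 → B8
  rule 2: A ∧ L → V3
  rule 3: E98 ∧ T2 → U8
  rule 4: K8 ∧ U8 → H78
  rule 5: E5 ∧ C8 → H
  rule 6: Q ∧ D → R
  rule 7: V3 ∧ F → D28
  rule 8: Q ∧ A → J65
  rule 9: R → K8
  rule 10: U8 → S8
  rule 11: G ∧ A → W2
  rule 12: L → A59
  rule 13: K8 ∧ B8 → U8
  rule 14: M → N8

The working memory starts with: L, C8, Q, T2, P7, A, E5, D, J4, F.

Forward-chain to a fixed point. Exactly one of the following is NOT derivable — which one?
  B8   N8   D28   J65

Round 1 fires rule 2, rule 5, rule 6, rule 8, rule 12, giving V3, H, R, J65, A59.
Round 2 fires rule 1, rule 7, rule 9, giving B8, D28, K8.
Round 3 fires rule 13, giving U8.
Round 4 fires rule 4, rule 10, giving H78, S8.
Derived: D28 (round 2), B8 (round 2), J65 (round 1). N8 never appears in any round.

N8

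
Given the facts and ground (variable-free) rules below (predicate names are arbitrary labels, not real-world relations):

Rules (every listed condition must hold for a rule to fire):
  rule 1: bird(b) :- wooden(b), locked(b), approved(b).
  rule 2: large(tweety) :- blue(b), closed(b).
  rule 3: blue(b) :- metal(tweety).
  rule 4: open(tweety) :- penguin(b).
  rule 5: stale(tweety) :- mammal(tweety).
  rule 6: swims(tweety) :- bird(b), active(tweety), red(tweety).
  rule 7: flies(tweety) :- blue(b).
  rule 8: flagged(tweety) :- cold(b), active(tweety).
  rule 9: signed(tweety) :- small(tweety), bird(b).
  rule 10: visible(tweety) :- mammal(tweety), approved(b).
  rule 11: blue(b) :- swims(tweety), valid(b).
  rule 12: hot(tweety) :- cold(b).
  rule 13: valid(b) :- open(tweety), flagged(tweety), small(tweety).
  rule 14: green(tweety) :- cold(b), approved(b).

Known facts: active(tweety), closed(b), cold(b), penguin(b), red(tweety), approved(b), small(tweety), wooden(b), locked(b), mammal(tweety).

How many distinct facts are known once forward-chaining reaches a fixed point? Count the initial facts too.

Round 1 — rule 1, rule 4, rule 5, rule 8, rule 10, rule 12, rule 14, derive bird(b), open(tweety), stale(tweety), flagged(tweety), visible(tweety), hot(tweety), green(tweety).
Round 2 — rule 6, rule 9, rule 13, derive swims(tweety), signed(tweety), valid(b).
Round 3 — rule 11, derive blue(b).
Round 4 — rule 2, rule 7, derive large(tweety), flies(tweety).
Closure: {active(tweety), approved(b), bird(b), blue(b), closed(b), cold(b), flagged(tweety), flies(tweety), green(tweety), hot(tweety), large(tweety), locked(b), mammal(tweety), open(tweety), penguin(b), red(tweety), signed(tweety), small(tweety), stale(tweety), swims(tweety), valid(b), visible(tweety), wooden(b)} — 23 facts.

23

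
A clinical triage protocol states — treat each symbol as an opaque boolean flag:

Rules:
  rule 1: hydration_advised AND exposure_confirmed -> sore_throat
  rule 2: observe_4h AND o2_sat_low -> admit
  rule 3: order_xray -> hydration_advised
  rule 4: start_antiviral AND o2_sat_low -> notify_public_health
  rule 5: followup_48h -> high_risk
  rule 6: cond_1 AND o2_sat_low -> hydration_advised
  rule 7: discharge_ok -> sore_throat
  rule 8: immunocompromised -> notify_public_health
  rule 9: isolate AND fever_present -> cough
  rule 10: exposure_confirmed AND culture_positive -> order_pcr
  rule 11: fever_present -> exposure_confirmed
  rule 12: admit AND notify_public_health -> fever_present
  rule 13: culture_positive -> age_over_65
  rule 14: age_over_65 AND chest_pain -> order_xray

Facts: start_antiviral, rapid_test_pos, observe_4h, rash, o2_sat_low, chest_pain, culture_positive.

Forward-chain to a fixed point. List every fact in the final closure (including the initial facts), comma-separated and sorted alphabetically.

Round 1: rule 2 [observe_4h AND o2_sat_low -> admit]; rule 4 [start_antiviral AND o2_sat_low -> notify_public_health]; rule 13 [culture_positive -> age_over_65]. Adds admit, notify_public_health, age_over_65.
Round 2: rule 12 [admit AND notify_public_health -> fever_present]; rule 14 [age_over_65 AND chest_pain -> order_xray]. Adds fever_present, order_xray.
Round 3: rule 3 [order_xray -> hydration_advised]; rule 11 [fever_present -> exposure_confirmed]. Adds hydration_advised, exposure_confirmed.
Round 4: rule 1 [hydration_advised AND exposure_confirmed -> sore_throat]; rule 10 [exposure_confirmed AND culture_positive -> order_pcr]. Adds sore_throat, order_pcr.

admit, age_over_65, chest_pain, culture_positive, exposure_confirmed, fever_present, hydration_advised, notify_public_health, o2_sat_low, observe_4h, order_pcr, order_xray, rapid_test_pos, rash, sore_throat, start_antiviral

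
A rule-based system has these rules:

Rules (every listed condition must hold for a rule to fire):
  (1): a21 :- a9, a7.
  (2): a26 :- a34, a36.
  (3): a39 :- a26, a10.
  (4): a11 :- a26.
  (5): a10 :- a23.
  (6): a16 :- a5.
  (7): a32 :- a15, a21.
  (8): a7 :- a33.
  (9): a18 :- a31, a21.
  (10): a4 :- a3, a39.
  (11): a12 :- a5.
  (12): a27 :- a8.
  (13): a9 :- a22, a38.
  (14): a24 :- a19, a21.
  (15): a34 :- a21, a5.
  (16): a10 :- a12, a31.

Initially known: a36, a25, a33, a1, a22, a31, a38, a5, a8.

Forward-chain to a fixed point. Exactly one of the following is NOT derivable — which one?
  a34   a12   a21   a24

Round 1 — (6), (8), (11), (12), (13), derive a16, a7, a12, a27, a9.
Round 2 — (1), (16), derive a21, a10.
Round 3 — (9), (15), derive a18, a34.
Round 4 — (2), derive a26.
Round 5 — (3), (4), derive a39, a11.
Derived: a34 (round 3), a12 (round 1), a21 (round 2). a24 never appears in any round.

a24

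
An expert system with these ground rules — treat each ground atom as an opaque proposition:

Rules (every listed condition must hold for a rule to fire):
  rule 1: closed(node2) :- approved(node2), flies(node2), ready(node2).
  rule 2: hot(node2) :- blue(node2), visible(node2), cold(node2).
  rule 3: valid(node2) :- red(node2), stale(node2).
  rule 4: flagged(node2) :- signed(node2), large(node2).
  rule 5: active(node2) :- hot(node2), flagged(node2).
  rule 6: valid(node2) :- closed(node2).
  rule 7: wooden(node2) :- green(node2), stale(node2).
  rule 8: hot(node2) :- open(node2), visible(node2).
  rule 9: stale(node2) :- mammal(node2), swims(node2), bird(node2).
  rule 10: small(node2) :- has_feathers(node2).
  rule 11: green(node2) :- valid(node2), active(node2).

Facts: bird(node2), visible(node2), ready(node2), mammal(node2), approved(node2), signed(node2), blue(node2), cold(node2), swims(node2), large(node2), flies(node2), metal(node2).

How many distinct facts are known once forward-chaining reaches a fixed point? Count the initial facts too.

Round 1 fires rule 1, rule 2, rule 4, rule 9, giving closed(node2), hot(node2), flagged(node2), stale(node2).
Round 2 fires rule 5, rule 6, giving active(node2), valid(node2).
Round 3 fires rule 11, giving green(node2).
Round 4 fires rule 7, giving wooden(node2).
Closure: {active(node2), approved(node2), bird(node2), blue(node2), closed(node2), cold(node2), flagged(node2), flies(node2), green(node2), hot(node2), large(node2), mammal(node2), metal(node2), ready(node2), signed(node2), stale(node2), swims(node2), valid(node2), visible(node2), wooden(node2)} — 20 facts.

20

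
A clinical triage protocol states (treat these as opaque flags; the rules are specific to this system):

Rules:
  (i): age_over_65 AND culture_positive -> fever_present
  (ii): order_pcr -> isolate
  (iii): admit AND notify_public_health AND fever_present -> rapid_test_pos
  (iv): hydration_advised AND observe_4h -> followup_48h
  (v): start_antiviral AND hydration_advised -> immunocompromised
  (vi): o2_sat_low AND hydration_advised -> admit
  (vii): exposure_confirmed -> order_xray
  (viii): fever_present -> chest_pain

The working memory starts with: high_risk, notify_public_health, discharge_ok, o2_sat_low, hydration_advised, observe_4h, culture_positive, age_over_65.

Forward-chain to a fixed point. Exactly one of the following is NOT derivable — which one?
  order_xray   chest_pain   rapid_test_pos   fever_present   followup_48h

Round 1: (i) [age_over_65 AND culture_positive -> fever_present]; (iv) [hydration_advised AND observe_4h -> followup_48h]; (vi) [o2_sat_low AND hydration_advised -> admit]. New: fever_present, followup_48h, admit.
Round 2: (iii) [admit AND notify_public_health AND fever_present -> rapid_test_pos]; (viii) [fever_present -> chest_pain]. New: rapid_test_pos, chest_pain.
Derived: fever_present (round 1), followup_48h (round 1), chest_pain (round 2), rapid_test_pos (round 2). order_xray never appears in any round.

order_xray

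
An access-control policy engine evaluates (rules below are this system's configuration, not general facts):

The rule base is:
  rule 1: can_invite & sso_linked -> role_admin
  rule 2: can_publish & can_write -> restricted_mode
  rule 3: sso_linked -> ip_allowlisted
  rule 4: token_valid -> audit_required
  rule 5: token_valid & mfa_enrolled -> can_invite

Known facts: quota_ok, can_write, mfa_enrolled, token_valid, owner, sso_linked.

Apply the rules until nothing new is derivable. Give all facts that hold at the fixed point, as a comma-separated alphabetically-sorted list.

audit_required, can_invite, can_write, ip_allowlisted, mfa_enrolled, owner, quota_ok, role_admin, sso_linked, token_valid

Round 1 fires rule 3, rule 4, rule 5, giving ip_allowlisted, audit_required, can_invite.
Round 2 fires rule 1, giving role_admin.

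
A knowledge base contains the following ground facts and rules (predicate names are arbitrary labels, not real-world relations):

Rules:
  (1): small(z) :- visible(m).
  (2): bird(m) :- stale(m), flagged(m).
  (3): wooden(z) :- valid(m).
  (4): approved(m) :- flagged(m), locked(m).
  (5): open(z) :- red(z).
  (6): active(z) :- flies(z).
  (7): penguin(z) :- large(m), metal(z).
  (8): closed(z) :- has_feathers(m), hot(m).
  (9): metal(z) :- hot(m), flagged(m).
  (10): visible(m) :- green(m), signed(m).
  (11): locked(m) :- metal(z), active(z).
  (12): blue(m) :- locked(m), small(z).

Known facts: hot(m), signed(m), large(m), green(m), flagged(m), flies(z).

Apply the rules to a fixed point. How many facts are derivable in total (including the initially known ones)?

Round 1 — (6), (9), (10), derive active(z), metal(z), visible(m).
Round 2 — (1), (7), (11), derive small(z), penguin(z), locked(m).
Round 3 — (4), (12), derive approved(m), blue(m).
Closure: {active(z), approved(m), blue(m), flagged(m), flies(z), green(m), hot(m), large(m), locked(m), metal(z), penguin(z), signed(m), small(z), visible(m)} — 14 facts.

14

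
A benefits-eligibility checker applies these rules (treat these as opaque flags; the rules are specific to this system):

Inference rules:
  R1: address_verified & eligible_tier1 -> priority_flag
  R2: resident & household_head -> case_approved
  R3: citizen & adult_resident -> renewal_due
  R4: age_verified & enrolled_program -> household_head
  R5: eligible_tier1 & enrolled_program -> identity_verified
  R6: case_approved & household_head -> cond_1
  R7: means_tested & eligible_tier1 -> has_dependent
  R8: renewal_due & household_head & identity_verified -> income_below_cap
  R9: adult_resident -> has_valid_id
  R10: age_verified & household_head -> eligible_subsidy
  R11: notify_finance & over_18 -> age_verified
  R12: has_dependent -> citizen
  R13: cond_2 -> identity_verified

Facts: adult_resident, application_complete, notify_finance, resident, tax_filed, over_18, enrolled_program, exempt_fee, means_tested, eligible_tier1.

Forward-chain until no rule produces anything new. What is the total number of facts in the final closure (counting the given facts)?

Round 1 fires R5, R7, R9, R11, giving identity_verified, has_dependent, has_valid_id, age_verified.
Round 2 fires R4, R12, giving household_head, citizen.
Round 3 fires R2, R3, R10, giving case_approved, renewal_due, eligible_subsidy.
Round 4 fires R6, R8, giving cond_1, income_below_cap.
Closure: {adult_resident, age_verified, application_complete, case_approved, citizen, cond_1, eligible_subsidy, eligible_tier1, enrolled_program, exempt_fee, has_dependent, has_valid_id, household_head, identity_verified, income_below_cap, means_tested, notify_finance, over_18, renewal_due, resident, tax_filed} — 21 facts.

21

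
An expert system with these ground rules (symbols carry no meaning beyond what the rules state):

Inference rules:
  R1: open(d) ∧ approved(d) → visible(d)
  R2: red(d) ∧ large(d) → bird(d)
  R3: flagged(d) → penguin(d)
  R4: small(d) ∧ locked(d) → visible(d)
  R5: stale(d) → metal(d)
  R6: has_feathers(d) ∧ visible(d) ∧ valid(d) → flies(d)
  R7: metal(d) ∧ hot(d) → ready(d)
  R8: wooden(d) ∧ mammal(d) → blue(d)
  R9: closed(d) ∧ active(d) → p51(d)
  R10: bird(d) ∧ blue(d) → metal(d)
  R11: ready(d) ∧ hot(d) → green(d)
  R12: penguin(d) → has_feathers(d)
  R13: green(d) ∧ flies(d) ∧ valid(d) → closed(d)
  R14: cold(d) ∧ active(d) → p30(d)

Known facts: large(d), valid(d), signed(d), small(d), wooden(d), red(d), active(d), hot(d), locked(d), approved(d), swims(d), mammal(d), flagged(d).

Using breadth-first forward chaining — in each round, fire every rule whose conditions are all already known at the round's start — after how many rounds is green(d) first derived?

Round 1: R2 [red(d) ∧ large(d) → bird(d)]; R3 [flagged(d) → penguin(d)]; R4 [small(d) ∧ locked(d) → visible(d)]; R8 [wooden(d) ∧ mammal(d) → blue(d)]. Adds bird(d), penguin(d), visible(d), blue(d).
Round 2: R10 [bird(d) ∧ blue(d) → metal(d)]; R12 [penguin(d) → has_feathers(d)]. Adds metal(d), has_feathers(d).
Round 3: R6 [has_feathers(d) ∧ visible(d) ∧ valid(d) → flies(d)]; R7 [metal(d) ∧ hot(d) → ready(d)]. Adds flies(d), ready(d).
Round 4: R11 [ready(d) ∧ hot(d) → green(d)]. Adds green(d).
green(d) first appears in round 4.

4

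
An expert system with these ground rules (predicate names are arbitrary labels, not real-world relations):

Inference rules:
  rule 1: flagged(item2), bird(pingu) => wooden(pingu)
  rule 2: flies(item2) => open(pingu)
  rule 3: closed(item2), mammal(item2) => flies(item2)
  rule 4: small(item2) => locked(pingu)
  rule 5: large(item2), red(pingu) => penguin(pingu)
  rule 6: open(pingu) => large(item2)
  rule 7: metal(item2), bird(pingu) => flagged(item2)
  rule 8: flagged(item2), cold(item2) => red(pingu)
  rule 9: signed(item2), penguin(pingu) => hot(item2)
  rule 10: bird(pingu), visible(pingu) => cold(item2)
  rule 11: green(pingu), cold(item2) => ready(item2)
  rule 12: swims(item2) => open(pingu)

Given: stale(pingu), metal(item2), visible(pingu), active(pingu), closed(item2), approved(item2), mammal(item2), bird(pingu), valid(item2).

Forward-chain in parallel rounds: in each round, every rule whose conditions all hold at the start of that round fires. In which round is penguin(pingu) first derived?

[1] rule 3 [closed(item2), mammal(item2) => flies(item2)]; rule 7 [metal(item2), bird(pingu) => flagged(item2)]; rule 10 [bird(pingu), visible(pingu) => cold(item2)]. ⇒ new: flies(item2), flagged(item2), cold(item2).
[2] rule 1 [flagged(item2), bird(pingu) => wooden(pingu)]; rule 2 [flies(item2) => open(pingu)]; rule 8 [flagged(item2), cold(item2) => red(pingu)]. ⇒ new: wooden(pingu), open(pingu), red(pingu).
[3] rule 6 [open(pingu) => large(item2)]. ⇒ new: large(item2).
[4] rule 5 [large(item2), red(pingu) => penguin(pingu)]. ⇒ new: penguin(pingu).
penguin(pingu) first appears in round 4.

4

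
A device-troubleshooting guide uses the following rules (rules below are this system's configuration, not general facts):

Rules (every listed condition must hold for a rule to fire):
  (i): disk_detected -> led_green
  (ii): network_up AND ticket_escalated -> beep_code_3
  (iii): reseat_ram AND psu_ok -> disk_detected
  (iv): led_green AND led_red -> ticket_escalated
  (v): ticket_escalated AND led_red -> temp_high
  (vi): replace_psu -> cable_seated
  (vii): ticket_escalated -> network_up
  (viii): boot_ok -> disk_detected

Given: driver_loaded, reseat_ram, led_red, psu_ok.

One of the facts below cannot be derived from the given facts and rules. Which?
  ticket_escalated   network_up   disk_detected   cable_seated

cable_seated

Round 1: (iii) [reseat_ram AND psu_ok -> disk_detected]. Adds disk_detected.
Round 2: (i) [disk_detected -> led_green]. Adds led_green.
Round 3: (iv) [led_green AND led_red -> ticket_escalated]. Adds ticket_escalated.
Round 4: (v) [ticket_escalated AND led_red -> temp_high]; (vii) [ticket_escalated -> network_up]. Adds temp_high, network_up.
Round 5: (ii) [network_up AND ticket_escalated -> beep_code_3]. Adds beep_code_3.
Derived: network_up (round 4), ticket_escalated (round 3), disk_detected (round 1). cable_seated never appears in any round.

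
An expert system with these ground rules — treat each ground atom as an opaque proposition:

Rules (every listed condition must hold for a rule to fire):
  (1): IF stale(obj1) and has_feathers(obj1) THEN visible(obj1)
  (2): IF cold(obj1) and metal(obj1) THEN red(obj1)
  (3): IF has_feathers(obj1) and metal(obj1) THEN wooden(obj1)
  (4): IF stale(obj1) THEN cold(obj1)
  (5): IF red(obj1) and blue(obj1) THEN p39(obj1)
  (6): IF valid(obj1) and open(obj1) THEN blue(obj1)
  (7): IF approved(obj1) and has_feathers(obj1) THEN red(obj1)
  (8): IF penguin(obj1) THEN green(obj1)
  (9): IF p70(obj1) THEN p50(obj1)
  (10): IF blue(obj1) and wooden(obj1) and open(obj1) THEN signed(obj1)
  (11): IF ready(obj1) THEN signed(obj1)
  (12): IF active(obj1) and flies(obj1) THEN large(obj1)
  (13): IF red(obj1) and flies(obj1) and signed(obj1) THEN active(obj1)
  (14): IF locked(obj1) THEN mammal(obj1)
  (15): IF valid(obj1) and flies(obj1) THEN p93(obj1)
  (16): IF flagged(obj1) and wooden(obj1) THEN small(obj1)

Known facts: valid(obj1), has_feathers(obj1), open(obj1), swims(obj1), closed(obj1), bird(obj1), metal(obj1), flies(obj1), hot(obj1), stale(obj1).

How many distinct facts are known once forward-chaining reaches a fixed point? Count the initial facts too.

20

Round 1 — (1), (3), (4), (6), (15), derive visible(obj1), wooden(obj1), cold(obj1), blue(obj1), p93(obj1).
Round 2 — (2), (10), derive red(obj1), signed(obj1).
Round 3 — (5), (13), derive p39(obj1), active(obj1).
Round 4 — (12), derive large(obj1).
Closure: {active(obj1), bird(obj1), blue(obj1), closed(obj1), cold(obj1), flies(obj1), has_feathers(obj1), hot(obj1), large(obj1), metal(obj1), open(obj1), p39(obj1), p93(obj1), red(obj1), signed(obj1), stale(obj1), swims(obj1), valid(obj1), visible(obj1), wooden(obj1)} — 20 facts.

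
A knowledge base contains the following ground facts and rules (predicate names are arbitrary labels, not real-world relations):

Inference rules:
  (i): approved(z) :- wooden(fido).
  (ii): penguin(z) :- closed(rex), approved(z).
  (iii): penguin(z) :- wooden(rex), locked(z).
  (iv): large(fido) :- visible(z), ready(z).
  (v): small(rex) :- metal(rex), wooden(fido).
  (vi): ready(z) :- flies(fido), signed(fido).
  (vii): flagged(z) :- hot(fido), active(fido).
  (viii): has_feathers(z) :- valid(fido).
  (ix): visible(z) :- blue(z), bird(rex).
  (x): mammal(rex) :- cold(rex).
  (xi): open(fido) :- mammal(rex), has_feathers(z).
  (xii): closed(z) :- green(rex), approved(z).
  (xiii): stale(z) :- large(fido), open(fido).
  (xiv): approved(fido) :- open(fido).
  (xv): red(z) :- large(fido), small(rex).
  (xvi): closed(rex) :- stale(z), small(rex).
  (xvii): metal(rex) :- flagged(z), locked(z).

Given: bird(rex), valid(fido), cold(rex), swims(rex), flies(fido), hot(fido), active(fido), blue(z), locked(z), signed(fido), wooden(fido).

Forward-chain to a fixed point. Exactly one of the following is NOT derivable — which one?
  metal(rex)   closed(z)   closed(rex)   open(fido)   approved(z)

closed(z)

Round 1: (i) [approved(z) :- wooden(fido).]; (vi) [ready(z) :- flies(fido), signed(fido).]; (vii) [flagged(z) :- hot(fido), active(fido).]; (viii) [has_feathers(z) :- valid(fido).]; (ix) [visible(z) :- blue(z), bird(rex).]; (x) [mammal(rex) :- cold(rex).]. New: approved(z), ready(z), flagged(z), has_feathers(z), visible(z), mammal(rex).
Round 2: (iv) [large(fido) :- visible(z), ready(z).]; (xi) [open(fido) :- mammal(rex), has_feathers(z).]; (xvii) [metal(rex) :- flagged(z), locked(z).]. New: large(fido), open(fido), metal(rex).
Round 3: (v) [small(rex) :- metal(rex), wooden(fido).]; (xiii) [stale(z) :- large(fido), open(fido).]; (xiv) [approved(fido) :- open(fido).]. New: small(rex), stale(z), approved(fido).
Round 4: (xv) [red(z) :- large(fido), small(rex).]; (xvi) [closed(rex) :- stale(z), small(rex).]. New: red(z), closed(rex).
Round 5: (ii) [penguin(z) :- closed(rex), approved(z).]. New: penguin(z).
Derived: metal(rex) (round 2), approved(z) (round 1), closed(rex) (round 4), open(fido) (round 2). closed(z) never appears in any round.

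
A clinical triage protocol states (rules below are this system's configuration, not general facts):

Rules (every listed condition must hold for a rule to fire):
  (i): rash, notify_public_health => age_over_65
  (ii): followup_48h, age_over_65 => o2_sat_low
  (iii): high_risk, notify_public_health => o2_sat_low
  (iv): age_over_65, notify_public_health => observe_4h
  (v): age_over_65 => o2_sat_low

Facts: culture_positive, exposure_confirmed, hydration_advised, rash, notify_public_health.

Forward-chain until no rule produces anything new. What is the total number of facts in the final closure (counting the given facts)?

Round 1: (i) [rash, notify_public_health => age_over_65]. Adds age_over_65.
Round 2: (iv) [age_over_65, notify_public_health => observe_4h]; (v) [age_over_65 => o2_sat_low]. Adds observe_4h, o2_sat_low.
Closure: {age_over_65, culture_positive, exposure_confirmed, hydration_advised, notify_public_health, o2_sat_low, observe_4h, rash} — 8 facts.

8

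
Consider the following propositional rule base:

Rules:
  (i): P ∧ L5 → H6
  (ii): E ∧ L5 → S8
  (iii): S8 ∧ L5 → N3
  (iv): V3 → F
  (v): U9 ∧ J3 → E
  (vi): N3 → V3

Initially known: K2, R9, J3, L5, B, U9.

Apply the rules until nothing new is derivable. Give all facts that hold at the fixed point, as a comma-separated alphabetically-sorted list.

B, E, F, J3, K2, L5, N3, R9, S8, U9, V3

Round 1: (v) [U9 ∧ J3 → E]. Adds E.
Round 2: (ii) [E ∧ L5 → S8]. Adds S8.
Round 3: (iii) [S8 ∧ L5 → N3]. Adds N3.
Round 4: (vi) [N3 → V3]. Adds V3.
Round 5: (iv) [V3 → F]. Adds F.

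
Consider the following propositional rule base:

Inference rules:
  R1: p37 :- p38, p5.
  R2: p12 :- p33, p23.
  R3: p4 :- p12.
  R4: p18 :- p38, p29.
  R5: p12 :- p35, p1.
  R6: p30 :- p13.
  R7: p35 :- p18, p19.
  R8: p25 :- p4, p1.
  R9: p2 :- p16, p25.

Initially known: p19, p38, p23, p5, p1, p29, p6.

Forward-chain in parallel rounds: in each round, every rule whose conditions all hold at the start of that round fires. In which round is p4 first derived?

Round 1 — R1, R4, derive p37, p18.
Round 2 — R7, derive p35.
Round 3 — R5, derive p12.
Round 4 — R3, derive p4.
p4 first appears in round 4.

4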